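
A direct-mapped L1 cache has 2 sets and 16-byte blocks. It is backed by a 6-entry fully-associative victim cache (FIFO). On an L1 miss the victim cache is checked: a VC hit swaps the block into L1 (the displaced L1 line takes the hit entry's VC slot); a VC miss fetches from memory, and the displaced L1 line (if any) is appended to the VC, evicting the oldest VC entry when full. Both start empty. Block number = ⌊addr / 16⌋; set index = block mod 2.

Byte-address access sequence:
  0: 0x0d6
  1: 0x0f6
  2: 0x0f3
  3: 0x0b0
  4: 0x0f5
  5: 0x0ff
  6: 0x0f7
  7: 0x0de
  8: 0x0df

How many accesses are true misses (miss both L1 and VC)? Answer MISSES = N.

MISSES = 3

0: 0xd6 (blk 13, set 1) → MISS  vc=[]
1: 0xf6 (blk 15, set 1) → MISS  vc=[13]
2: 0xf3 (blk 15, set 1) → L1-HIT  vc=[13]
3: 0xb0 (blk 11, set 1) → MISS  vc=[13, 15]
4: 0xf5 (blk 15, set 1) → VC-HIT  vc=[13, 11]
5: 0xff (blk 15, set 1) → L1-HIT  vc=[13, 11]
6: 0xf7 (blk 15, set 1) → L1-HIT  vc=[13, 11]
7: 0xde (blk 13, set 1) → VC-HIT  vc=[15, 11]
8: 0xdf (blk 13, set 1) → L1-HIT  vc=[15, 11]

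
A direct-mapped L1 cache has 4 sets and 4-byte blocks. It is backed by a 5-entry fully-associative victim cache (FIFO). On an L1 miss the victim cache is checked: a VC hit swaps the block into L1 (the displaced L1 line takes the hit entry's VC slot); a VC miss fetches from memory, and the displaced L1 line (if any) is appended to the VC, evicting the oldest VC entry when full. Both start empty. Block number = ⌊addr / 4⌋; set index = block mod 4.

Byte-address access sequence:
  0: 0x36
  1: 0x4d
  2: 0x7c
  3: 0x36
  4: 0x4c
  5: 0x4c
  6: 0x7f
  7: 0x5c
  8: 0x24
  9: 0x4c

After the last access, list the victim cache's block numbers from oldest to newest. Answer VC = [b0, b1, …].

0: 0x36 (blk 13, set 1) → MISS  vc=[]
1: 0x4d (blk 19, set 3) → MISS  vc=[]
2: 0x7c (blk 31, set 3) → MISS  vc=[19]
3: 0x36 (blk 13, set 1) → L1-HIT  vc=[19]
4: 0x4c (blk 19, set 3) → VC-HIT  vc=[31]
5: 0x4c (blk 19, set 3) → L1-HIT  vc=[31]
6: 0x7f (blk 31, set 3) → VC-HIT  vc=[19]
7: 0x5c (blk 23, set 3) → MISS  vc=[19, 31]
8: 0x24 (blk 9, set 1) → MISS  vc=[19, 31, 13]
9: 0x4c (blk 19, set 3) → VC-HIT  vc=[23, 31, 13]

VC = [23, 31, 13]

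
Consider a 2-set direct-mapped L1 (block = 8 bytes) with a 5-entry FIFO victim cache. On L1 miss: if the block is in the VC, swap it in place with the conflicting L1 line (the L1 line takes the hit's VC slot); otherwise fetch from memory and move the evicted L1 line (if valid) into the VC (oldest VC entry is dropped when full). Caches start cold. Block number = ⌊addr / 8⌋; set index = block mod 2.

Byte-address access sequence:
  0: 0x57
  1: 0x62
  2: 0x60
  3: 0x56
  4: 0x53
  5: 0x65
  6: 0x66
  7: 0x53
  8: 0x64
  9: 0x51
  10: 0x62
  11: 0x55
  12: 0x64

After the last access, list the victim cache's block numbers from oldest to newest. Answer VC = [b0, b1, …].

VC = [10]

#0 0x57→b10/s0 MISS; vc=[]
#1 0x62→b12/s0 MISS; vc=[10]
#2 0x60→b12/s0 L1-HIT; vc=[10]
#3 0x56→b10/s0 VC-HIT; vc=[12]
#4 0x53→b10/s0 L1-HIT; vc=[12]
#5 0x65→b12/s0 VC-HIT; vc=[10]
#6 0x66→b12/s0 L1-HIT; vc=[10]
#7 0x53→b10/s0 VC-HIT; vc=[12]
#8 0x64→b12/s0 VC-HIT; vc=[10]
#9 0x51→b10/s0 VC-HIT; vc=[12]
#10 0x62→b12/s0 VC-HIT; vc=[10]
#11 0x55→b10/s0 VC-HIT; vc=[12]
#12 0x64→b12/s0 VC-HIT; vc=[10]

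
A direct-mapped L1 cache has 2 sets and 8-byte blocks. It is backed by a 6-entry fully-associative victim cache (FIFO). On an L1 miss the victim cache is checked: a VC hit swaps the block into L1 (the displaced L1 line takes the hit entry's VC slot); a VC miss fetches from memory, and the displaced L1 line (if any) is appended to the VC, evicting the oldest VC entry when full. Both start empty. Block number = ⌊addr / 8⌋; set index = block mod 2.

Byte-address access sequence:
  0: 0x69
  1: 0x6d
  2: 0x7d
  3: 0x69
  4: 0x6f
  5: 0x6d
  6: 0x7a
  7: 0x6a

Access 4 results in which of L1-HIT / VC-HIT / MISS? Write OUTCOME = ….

  [0] addr=0x69 blk=13 s=1: MISS | VC []
  [1] addr=0x6d blk=13 s=1: L1-HIT | VC []
  [2] addr=0x7d blk=15 s=1: MISS | VC [13]
  [3] addr=0x69 blk=13 s=1: VC-HIT | VC [15]
  [4] addr=0x6f blk=13 s=1: L1-HIT | VC [15]
  [5] addr=0x6d blk=13 s=1: L1-HIT | VC [15]
  [6] addr=0x7a blk=15 s=1: VC-HIT | VC [13]
  [7] addr=0x6a blk=13 s=1: VC-HIT | VC [15]

OUTCOME = L1-HIT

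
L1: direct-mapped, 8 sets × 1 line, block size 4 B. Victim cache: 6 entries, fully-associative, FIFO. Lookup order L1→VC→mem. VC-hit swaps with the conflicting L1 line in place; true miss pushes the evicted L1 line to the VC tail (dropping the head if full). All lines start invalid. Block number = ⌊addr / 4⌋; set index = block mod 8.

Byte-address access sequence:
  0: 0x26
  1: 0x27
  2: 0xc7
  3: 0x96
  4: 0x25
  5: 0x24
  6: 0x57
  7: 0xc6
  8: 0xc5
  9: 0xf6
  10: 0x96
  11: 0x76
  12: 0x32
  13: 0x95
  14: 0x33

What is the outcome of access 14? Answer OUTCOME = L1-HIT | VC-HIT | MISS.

0: 0x26 (blk 9, set 1) → MISS  vc=[]
1: 0x27 (blk 9, set 1) → L1-HIT  vc=[]
2: 0xc7 (blk 49, set 1) → MISS  vc=[9]
3: 0x96 (blk 37, set 5) → MISS  vc=[9]
4: 0x25 (blk 9, set 1) → VC-HIT  vc=[49]
5: 0x24 (blk 9, set 1) → L1-HIT  vc=[49]
6: 0x57 (blk 21, set 5) → MISS  vc=[49, 37]
7: 0xc6 (blk 49, set 1) → VC-HIT  vc=[9, 37]
8: 0xc5 (blk 49, set 1) → L1-HIT  vc=[9, 37]
9: 0xf6 (blk 61, set 5) → MISS  vc=[9, 37, 21]
10: 0x96 (blk 37, set 5) → VC-HIT  vc=[9, 61, 21]
11: 0x76 (blk 29, set 5) → MISS  vc=[9, 61, 21, 37]
12: 0x32 (blk 12, set 4) → MISS  vc=[9, 61, 21, 37]
13: 0x95 (blk 37, set 5) → VC-HIT  vc=[9, 61, 21, 29]
14: 0x33 (blk 12, set 4) → L1-HIT  vc=[9, 61, 21, 29]

OUTCOME = L1-HIT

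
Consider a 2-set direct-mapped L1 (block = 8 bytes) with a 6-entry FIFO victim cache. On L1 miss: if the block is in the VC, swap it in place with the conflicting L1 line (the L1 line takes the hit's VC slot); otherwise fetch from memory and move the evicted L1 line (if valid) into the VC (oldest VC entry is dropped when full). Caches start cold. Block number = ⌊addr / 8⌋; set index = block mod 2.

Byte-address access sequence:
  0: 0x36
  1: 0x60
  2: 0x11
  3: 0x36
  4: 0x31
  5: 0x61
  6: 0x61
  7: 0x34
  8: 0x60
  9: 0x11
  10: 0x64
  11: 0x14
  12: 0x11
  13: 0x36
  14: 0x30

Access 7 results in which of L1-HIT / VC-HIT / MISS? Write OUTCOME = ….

OUTCOME = VC-HIT

  [0] addr=0x36 blk=6 s=0: MISS | VC []
  [1] addr=0x60 blk=12 s=0: MISS | VC [6]
  [2] addr=0x11 blk=2 s=0: MISS | VC [6, 12]
  [3] addr=0x36 blk=6 s=0: VC-HIT | VC [2, 12]
  [4] addr=0x31 blk=6 s=0: L1-HIT | VC [2, 12]
  [5] addr=0x61 blk=12 s=0: VC-HIT | VC [2, 6]
  [6] addr=0x61 blk=12 s=0: L1-HIT | VC [2, 6]
  [7] addr=0x34 blk=6 s=0: VC-HIT | VC [2, 12]
  [8] addr=0x60 blk=12 s=0: VC-HIT | VC [2, 6]
  [9] addr=0x11 blk=2 s=0: VC-HIT | VC [12, 6]
  [10] addr=0x64 blk=12 s=0: VC-HIT | VC [2, 6]
  [11] addr=0x14 blk=2 s=0: VC-HIT | VC [12, 6]
  [12] addr=0x11 blk=2 s=0: L1-HIT | VC [12, 6]
  [13] addr=0x36 blk=6 s=0: VC-HIT | VC [12, 2]
  [14] addr=0x30 blk=6 s=0: L1-HIT | VC [12, 2]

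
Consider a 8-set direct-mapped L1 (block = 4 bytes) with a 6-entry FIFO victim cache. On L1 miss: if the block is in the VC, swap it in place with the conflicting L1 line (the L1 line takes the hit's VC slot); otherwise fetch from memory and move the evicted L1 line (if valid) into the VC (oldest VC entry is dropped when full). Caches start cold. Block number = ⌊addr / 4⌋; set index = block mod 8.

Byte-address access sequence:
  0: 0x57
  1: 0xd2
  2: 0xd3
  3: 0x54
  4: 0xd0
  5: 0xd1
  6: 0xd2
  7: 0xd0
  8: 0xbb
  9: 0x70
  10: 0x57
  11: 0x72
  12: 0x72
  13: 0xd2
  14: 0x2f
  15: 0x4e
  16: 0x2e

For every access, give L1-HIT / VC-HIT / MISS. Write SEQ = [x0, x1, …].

SEQ = [MISS, MISS, L1-HIT, L1-HIT, L1-HIT, L1-HIT, L1-HIT, L1-HIT, MISS, MISS, L1-HIT, L1-HIT, L1-HIT, VC-HIT, MISS, MISS, VC-HIT]

#0 0x57→b21/s5 MISS; vc=[]
#1 0xd2→b52/s4 MISS; vc=[]
#2 0xd3→b52/s4 L1-HIT; vc=[]
#3 0x54→b21/s5 L1-HIT; vc=[]
#4 0xd0→b52/s4 L1-HIT; vc=[]
#5 0xd1→b52/s4 L1-HIT; vc=[]
#6 0xd2→b52/s4 L1-HIT; vc=[]
#7 0xd0→b52/s4 L1-HIT; vc=[]
#8 0xbb→b46/s6 MISS; vc=[]
#9 0x70→b28/s4 MISS; vc=[52]
#10 0x57→b21/s5 L1-HIT; vc=[52]
#11 0x72→b28/s4 L1-HIT; vc=[52]
#12 0x72→b28/s4 L1-HIT; vc=[52]
#13 0xd2→b52/s4 VC-HIT; vc=[28]
#14 0x2f→b11/s3 MISS; vc=[28]
#15 0x4e→b19/s3 MISS; vc=[28,11]
#16 0x2e→b11/s3 VC-HIT; vc=[28,19]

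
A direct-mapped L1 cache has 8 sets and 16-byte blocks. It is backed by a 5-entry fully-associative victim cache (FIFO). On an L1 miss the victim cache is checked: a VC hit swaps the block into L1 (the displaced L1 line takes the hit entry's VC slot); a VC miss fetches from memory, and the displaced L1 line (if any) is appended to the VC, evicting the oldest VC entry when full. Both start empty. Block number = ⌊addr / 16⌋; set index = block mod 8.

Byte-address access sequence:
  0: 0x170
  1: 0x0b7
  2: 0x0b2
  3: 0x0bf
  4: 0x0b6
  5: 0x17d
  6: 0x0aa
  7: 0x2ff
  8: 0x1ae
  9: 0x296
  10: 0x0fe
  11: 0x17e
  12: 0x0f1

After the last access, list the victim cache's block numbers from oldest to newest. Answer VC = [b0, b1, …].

VC = [23, 10, 47]

  [0] addr=0x170 blk=23 s=7: MISS | VC []
  [1] addr=0xb7 blk=11 s=3: MISS | VC []
  [2] addr=0xb2 blk=11 s=3: L1-HIT | VC []
  [3] addr=0xbf blk=11 s=3: L1-HIT | VC []
  [4] addr=0xb6 blk=11 s=3: L1-HIT | VC []
  [5] addr=0x17d blk=23 s=7: L1-HIT | VC []
  [6] addr=0xaa blk=10 s=2: MISS | VC []
  [7] addr=0x2ff blk=47 s=7: MISS | VC [23]
  [8] addr=0x1ae blk=26 s=2: MISS | VC [23, 10]
  [9] addr=0x296 blk=41 s=1: MISS | VC [23, 10]
  [10] addr=0xfe blk=15 s=7: MISS | VC [23, 10, 47]
  [11] addr=0x17e blk=23 s=7: VC-HIT | VC [15, 10, 47]
  [12] addr=0xf1 blk=15 s=7: VC-HIT | VC [23, 10, 47]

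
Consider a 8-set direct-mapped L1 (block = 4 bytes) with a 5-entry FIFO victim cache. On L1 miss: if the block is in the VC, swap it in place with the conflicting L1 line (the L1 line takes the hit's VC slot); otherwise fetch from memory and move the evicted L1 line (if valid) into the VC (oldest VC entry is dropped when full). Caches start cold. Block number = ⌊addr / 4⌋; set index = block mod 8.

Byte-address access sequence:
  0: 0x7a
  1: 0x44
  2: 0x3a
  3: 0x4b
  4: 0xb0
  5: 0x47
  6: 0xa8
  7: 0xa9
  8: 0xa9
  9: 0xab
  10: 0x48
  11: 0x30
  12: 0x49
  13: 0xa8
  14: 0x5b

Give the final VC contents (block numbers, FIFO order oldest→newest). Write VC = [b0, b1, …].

0: 0x7a (blk 30, set 6) → MISS  vc=[]
1: 0x44 (blk 17, set 1) → MISS  vc=[]
2: 0x3a (blk 14, set 6) → MISS  vc=[30]
3: 0x4b (blk 18, set 2) → MISS  vc=[30]
4: 0xb0 (blk 44, set 4) → MISS  vc=[30]
5: 0x47 (blk 17, set 1) → L1-HIT  vc=[30]
6: 0xa8 (blk 42, set 2) → MISS  vc=[30, 18]
7: 0xa9 (blk 42, set 2) → L1-HIT  vc=[30, 18]
8: 0xa9 (blk 42, set 2) → L1-HIT  vc=[30, 18]
9: 0xab (blk 42, set 2) → L1-HIT  vc=[30, 18]
10: 0x48 (blk 18, set 2) → VC-HIT  vc=[30, 42]
11: 0x30 (blk 12, set 4) → MISS  vc=[30, 42, 44]
12: 0x49 (blk 18, set 2) → L1-HIT  vc=[30, 42, 44]
13: 0xa8 (blk 42, set 2) → VC-HIT  vc=[30, 18, 44]
14: 0x5b (blk 22, set 6) → MISS  vc=[30, 18, 44, 14]

VC = [30, 18, 44, 14]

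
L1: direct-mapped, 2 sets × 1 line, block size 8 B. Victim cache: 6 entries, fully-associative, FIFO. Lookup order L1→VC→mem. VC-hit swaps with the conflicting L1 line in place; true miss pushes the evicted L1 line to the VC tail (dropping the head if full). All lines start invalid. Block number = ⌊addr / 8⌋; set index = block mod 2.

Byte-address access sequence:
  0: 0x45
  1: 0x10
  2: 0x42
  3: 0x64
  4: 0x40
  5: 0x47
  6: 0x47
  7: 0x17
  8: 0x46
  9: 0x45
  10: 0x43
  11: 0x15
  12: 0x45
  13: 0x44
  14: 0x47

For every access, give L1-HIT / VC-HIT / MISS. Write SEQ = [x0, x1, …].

#0 0x45→b8/s0 MISS; vc=[]
#1 0x10→b2/s0 MISS; vc=[8]
#2 0x42→b8/s0 VC-HIT; vc=[2]
#3 0x64→b12/s0 MISS; vc=[2,8]
#4 0x40→b8/s0 VC-HIT; vc=[2,12]
#5 0x47→b8/s0 L1-HIT; vc=[2,12]
#6 0x47→b8/s0 L1-HIT; vc=[2,12]
#7 0x17→b2/s0 VC-HIT; vc=[8,12]
#8 0x46→b8/s0 VC-HIT; vc=[2,12]
#9 0x45→b8/s0 L1-HIT; vc=[2,12]
#10 0x43→b8/s0 L1-HIT; vc=[2,12]
#11 0x15→b2/s0 VC-HIT; vc=[8,12]
#12 0x45→b8/s0 VC-HIT; vc=[2,12]
#13 0x44→b8/s0 L1-HIT; vc=[2,12]
#14 0x47→b8/s0 L1-HIT; vc=[2,12]

SEQ = [MISS, MISS, VC-HIT, MISS, VC-HIT, L1-HIT, L1-HIT, VC-HIT, VC-HIT, L1-HIT, L1-HIT, VC-HIT, VC-HIT, L1-HIT, L1-HIT]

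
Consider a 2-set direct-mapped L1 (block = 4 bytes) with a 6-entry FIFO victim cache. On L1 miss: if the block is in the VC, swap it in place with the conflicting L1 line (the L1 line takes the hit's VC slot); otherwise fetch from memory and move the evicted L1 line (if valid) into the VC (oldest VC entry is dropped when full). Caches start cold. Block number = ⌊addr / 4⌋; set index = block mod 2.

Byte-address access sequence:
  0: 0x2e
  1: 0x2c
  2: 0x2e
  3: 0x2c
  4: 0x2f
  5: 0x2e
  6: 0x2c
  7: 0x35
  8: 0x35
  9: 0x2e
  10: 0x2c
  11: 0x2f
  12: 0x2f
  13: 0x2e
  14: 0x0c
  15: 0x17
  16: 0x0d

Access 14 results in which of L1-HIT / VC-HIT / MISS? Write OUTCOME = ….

OUTCOME = MISS

#0 0x2e→b11/s1 MISS; vc=[]
#1 0x2c→b11/s1 L1-HIT; vc=[]
#2 0x2e→b11/s1 L1-HIT; vc=[]
#3 0x2c→b11/s1 L1-HIT; vc=[]
#4 0x2f→b11/s1 L1-HIT; vc=[]
#5 0x2e→b11/s1 L1-HIT; vc=[]
#6 0x2c→b11/s1 L1-HIT; vc=[]
#7 0x35→b13/s1 MISS; vc=[11]
#8 0x35→b13/s1 L1-HIT; vc=[11]
#9 0x2e→b11/s1 VC-HIT; vc=[13]
#10 0x2c→b11/s1 L1-HIT; vc=[13]
#11 0x2f→b11/s1 L1-HIT; vc=[13]
#12 0x2f→b11/s1 L1-HIT; vc=[13]
#13 0x2e→b11/s1 L1-HIT; vc=[13]
#14 0xc→b3/s1 MISS; vc=[13,11]
#15 0x17→b5/s1 MISS; vc=[13,11,3]
#16 0xd→b3/s1 VC-HIT; vc=[13,11,5]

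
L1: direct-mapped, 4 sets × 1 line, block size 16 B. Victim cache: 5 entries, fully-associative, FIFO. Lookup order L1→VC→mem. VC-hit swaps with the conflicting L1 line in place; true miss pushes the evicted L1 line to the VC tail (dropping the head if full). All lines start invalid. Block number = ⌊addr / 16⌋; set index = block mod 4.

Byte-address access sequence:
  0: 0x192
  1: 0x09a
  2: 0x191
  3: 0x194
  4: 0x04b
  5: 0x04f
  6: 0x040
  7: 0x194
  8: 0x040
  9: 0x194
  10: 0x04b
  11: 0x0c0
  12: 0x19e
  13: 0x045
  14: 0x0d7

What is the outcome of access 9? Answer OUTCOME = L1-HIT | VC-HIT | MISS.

OUTCOME = L1-HIT

  [0] addr=0x192 blk=25 s=1: MISS | VC []
  [1] addr=0x9a blk=9 s=1: MISS | VC [25]
  [2] addr=0x191 blk=25 s=1: VC-HIT | VC [9]
  [3] addr=0x194 blk=25 s=1: L1-HIT | VC [9]
  [4] addr=0x4b blk=4 s=0: MISS | VC [9]
  [5] addr=0x4f blk=4 s=0: L1-HIT | VC [9]
  [6] addr=0x40 blk=4 s=0: L1-HIT | VC [9]
  [7] addr=0x194 blk=25 s=1: L1-HIT | VC [9]
  [8] addr=0x40 blk=4 s=0: L1-HIT | VC [9]
  [9] addr=0x194 blk=25 s=1: L1-HIT | VC [9]
  [10] addr=0x4b blk=4 s=0: L1-HIT | VC [9]
  [11] addr=0xc0 blk=12 s=0: MISS | VC [9, 4]
  [12] addr=0x19e blk=25 s=1: L1-HIT | VC [9, 4]
  [13] addr=0x45 blk=4 s=0: VC-HIT | VC [9, 12]
  [14] addr=0xd7 blk=13 s=1: MISS | VC [9, 12, 25]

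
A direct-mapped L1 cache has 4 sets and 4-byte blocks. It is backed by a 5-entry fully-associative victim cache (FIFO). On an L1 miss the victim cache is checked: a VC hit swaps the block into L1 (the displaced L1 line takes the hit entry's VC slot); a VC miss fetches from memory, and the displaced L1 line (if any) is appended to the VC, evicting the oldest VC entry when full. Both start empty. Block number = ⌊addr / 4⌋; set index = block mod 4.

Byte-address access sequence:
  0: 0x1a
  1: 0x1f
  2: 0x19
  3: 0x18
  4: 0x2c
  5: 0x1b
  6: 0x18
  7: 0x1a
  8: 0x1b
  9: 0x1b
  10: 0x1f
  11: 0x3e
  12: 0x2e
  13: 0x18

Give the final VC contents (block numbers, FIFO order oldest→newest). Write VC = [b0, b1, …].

VC = [15, 7]

  [0] addr=0x1a blk=6 s=2: MISS | VC []
  [1] addr=0x1f blk=7 s=3: MISS | VC []
  [2] addr=0x19 blk=6 s=2: L1-HIT | VC []
  [3] addr=0x18 blk=6 s=2: L1-HIT | VC []
  [4] addr=0x2c blk=11 s=3: MISS | VC [7]
  [5] addr=0x1b blk=6 s=2: L1-HIT | VC [7]
  [6] addr=0x18 blk=6 s=2: L1-HIT | VC [7]
  [7] addr=0x1a blk=6 s=2: L1-HIT | VC [7]
  [8] addr=0x1b blk=6 s=2: L1-HIT | VC [7]
  [9] addr=0x1b blk=6 s=2: L1-HIT | VC [7]
  [10] addr=0x1f blk=7 s=3: VC-HIT | VC [11]
  [11] addr=0x3e blk=15 s=3: MISS | VC [11, 7]
  [12] addr=0x2e blk=11 s=3: VC-HIT | VC [15, 7]
  [13] addr=0x18 blk=6 s=2: L1-HIT | VC [15, 7]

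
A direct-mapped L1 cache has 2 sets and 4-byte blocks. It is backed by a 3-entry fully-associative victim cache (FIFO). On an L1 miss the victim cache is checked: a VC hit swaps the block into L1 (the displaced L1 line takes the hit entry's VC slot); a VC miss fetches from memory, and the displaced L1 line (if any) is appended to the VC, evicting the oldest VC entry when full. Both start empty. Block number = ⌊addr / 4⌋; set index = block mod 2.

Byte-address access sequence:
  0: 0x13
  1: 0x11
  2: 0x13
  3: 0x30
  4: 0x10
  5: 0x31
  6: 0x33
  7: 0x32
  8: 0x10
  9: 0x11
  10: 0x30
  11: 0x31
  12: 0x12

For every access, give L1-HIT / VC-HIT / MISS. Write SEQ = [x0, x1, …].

  [0] addr=0x13 blk=4 s=0: MISS | VC []
  [1] addr=0x11 blk=4 s=0: L1-HIT | VC []
  [2] addr=0x13 blk=4 s=0: L1-HIT | VC []
  [3] addr=0x30 blk=12 s=0: MISS | VC [4]
  [4] addr=0x10 blk=4 s=0: VC-HIT | VC [12]
  [5] addr=0x31 blk=12 s=0: VC-HIT | VC [4]
  [6] addr=0x33 blk=12 s=0: L1-HIT | VC [4]
  [7] addr=0x32 blk=12 s=0: L1-HIT | VC [4]
  [8] addr=0x10 blk=4 s=0: VC-HIT | VC [12]
  [9] addr=0x11 blk=4 s=0: L1-HIT | VC [12]
  [10] addr=0x30 blk=12 s=0: VC-HIT | VC [4]
  [11] addr=0x31 blk=12 s=0: L1-HIT | VC [4]
  [12] addr=0x12 blk=4 s=0: VC-HIT | VC [12]

SEQ = [MISS, L1-HIT, L1-HIT, MISS, VC-HIT, VC-HIT, L1-HIT, L1-HIT, VC-HIT, L1-HIT, VC-HIT, L1-HIT, VC-HIT]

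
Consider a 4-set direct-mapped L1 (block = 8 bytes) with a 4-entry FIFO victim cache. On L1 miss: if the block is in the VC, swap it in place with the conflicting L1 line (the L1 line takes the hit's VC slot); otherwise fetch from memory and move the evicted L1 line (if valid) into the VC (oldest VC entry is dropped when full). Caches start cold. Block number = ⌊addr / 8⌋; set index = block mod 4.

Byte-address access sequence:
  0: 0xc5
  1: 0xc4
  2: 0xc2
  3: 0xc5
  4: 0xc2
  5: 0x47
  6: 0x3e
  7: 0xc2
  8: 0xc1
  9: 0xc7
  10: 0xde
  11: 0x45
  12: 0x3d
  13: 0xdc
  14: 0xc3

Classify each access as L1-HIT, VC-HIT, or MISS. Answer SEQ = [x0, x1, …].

#0 0xc5→b24/s0 MISS; vc=[]
#1 0xc4→b24/s0 L1-HIT; vc=[]
#2 0xc2→b24/s0 L1-HIT; vc=[]
#3 0xc5→b24/s0 L1-HIT; vc=[]
#4 0xc2→b24/s0 L1-HIT; vc=[]
#5 0x47→b8/s0 MISS; vc=[24]
#6 0x3e→b7/s3 MISS; vc=[24]
#7 0xc2→b24/s0 VC-HIT; vc=[8]
#8 0xc1→b24/s0 L1-HIT; vc=[8]
#9 0xc7→b24/s0 L1-HIT; vc=[8]
#10 0xde→b27/s3 MISS; vc=[8,7]
#11 0x45→b8/s0 VC-HIT; vc=[24,7]
#12 0x3d→b7/s3 VC-HIT; vc=[24,27]
#13 0xdc→b27/s3 VC-HIT; vc=[24,7]
#14 0xc3→b24/s0 VC-HIT; vc=[8,7]

SEQ = [MISS, L1-HIT, L1-HIT, L1-HIT, L1-HIT, MISS, MISS, VC-HIT, L1-HIT, L1-HIT, MISS, VC-HIT, VC-HIT, VC-HIT, VC-HIT]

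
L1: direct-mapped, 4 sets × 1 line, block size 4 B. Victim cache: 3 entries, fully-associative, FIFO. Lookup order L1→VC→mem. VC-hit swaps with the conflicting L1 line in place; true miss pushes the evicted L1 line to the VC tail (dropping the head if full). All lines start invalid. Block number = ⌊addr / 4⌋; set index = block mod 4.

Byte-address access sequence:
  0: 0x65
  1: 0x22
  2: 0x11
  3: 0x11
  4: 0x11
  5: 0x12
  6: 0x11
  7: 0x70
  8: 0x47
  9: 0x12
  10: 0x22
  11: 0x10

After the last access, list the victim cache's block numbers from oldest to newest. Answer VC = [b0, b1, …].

VC = [8, 28, 25]

  [0] addr=0x65 blk=25 s=1: MISS | VC []
  [1] addr=0x22 blk=8 s=0: MISS | VC []
  [2] addr=0x11 blk=4 s=0: MISS | VC [8]
  [3] addr=0x11 blk=4 s=0: L1-HIT | VC [8]
  [4] addr=0x11 blk=4 s=0: L1-HIT | VC [8]
  [5] addr=0x12 blk=4 s=0: L1-HIT | VC [8]
  [6] addr=0x11 blk=4 s=0: L1-HIT | VC [8]
  [7] addr=0x70 blk=28 s=0: MISS | VC [8, 4]
  [8] addr=0x47 blk=17 s=1: MISS | VC [8, 4, 25]
  [9] addr=0x12 blk=4 s=0: VC-HIT | VC [8, 28, 25]
  [10] addr=0x22 blk=8 s=0: VC-HIT | VC [4, 28, 25]
  [11] addr=0x10 blk=4 s=0: VC-HIT | VC [8, 28, 25]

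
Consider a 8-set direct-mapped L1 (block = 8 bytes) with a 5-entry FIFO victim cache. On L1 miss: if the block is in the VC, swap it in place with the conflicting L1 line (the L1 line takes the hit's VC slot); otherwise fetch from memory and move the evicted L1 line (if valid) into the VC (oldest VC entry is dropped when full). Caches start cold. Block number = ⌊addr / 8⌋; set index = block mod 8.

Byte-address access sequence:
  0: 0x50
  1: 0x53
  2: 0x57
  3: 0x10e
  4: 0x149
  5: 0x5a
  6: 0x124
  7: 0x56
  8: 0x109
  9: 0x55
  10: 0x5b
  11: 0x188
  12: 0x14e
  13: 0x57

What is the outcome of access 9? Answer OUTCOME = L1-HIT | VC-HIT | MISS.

#0 0x50→b10/s2 MISS; vc=[]
#1 0x53→b10/s2 L1-HIT; vc=[]
#2 0x57→b10/s2 L1-HIT; vc=[]
#3 0x10e→b33/s1 MISS; vc=[]
#4 0x149→b41/s1 MISS; vc=[33]
#5 0x5a→b11/s3 MISS; vc=[33]
#6 0x124→b36/s4 MISS; vc=[33]
#7 0x56→b10/s2 L1-HIT; vc=[33]
#8 0x109→b33/s1 VC-HIT; vc=[41]
#9 0x55→b10/s2 L1-HIT; vc=[41]
#10 0x5b→b11/s3 L1-HIT; vc=[41]
#11 0x188→b49/s1 MISS; vc=[41,33]
#12 0x14e→b41/s1 VC-HIT; vc=[49,33]
#13 0x57→b10/s2 L1-HIT; vc=[49,33]

OUTCOME = L1-HIT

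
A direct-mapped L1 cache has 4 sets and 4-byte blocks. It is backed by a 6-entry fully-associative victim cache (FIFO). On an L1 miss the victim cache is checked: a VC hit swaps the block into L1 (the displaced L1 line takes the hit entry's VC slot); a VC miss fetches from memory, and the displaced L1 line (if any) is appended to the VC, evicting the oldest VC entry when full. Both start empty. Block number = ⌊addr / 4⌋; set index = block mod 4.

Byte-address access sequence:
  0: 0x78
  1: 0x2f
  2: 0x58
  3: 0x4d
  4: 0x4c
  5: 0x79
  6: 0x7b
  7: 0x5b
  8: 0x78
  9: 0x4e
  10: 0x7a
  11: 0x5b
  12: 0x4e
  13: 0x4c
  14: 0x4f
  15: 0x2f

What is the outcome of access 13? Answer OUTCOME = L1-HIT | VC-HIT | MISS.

#0 0x78→b30/s2 MISS; vc=[]
#1 0x2f→b11/s3 MISS; vc=[]
#2 0x58→b22/s2 MISS; vc=[30]
#3 0x4d→b19/s3 MISS; vc=[30,11]
#4 0x4c→b19/s3 L1-HIT; vc=[30,11]
#5 0x79→b30/s2 VC-HIT; vc=[22,11]
#6 0x7b→b30/s2 L1-HIT; vc=[22,11]
#7 0x5b→b22/s2 VC-HIT; vc=[30,11]
#8 0x78→b30/s2 VC-HIT; vc=[22,11]
#9 0x4e→b19/s3 L1-HIT; vc=[22,11]
#10 0x7a→b30/s2 L1-HIT; vc=[22,11]
#11 0x5b→b22/s2 VC-HIT; vc=[30,11]
#12 0x4e→b19/s3 L1-HIT; vc=[30,11]
#13 0x4c→b19/s3 L1-HIT; vc=[30,11]
#14 0x4f→b19/s3 L1-HIT; vc=[30,11]
#15 0x2f→b11/s3 VC-HIT; vc=[30,19]

OUTCOME = L1-HIT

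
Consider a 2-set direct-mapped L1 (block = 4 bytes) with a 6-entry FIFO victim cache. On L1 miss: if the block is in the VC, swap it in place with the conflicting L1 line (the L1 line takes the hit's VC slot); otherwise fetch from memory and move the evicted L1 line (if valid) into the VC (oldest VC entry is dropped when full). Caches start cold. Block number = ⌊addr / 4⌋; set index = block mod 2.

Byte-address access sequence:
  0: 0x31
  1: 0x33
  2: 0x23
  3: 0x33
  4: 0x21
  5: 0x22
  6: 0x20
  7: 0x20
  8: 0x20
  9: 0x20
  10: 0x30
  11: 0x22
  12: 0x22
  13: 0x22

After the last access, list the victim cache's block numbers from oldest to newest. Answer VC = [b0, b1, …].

#0 0x31→b12/s0 MISS; vc=[]
#1 0x33→b12/s0 L1-HIT; vc=[]
#2 0x23→b8/s0 MISS; vc=[12]
#3 0x33→b12/s0 VC-HIT; vc=[8]
#4 0x21→b8/s0 VC-HIT; vc=[12]
#5 0x22→b8/s0 L1-HIT; vc=[12]
#6 0x20→b8/s0 L1-HIT; vc=[12]
#7 0x20→b8/s0 L1-HIT; vc=[12]
#8 0x20→b8/s0 L1-HIT; vc=[12]
#9 0x20→b8/s0 L1-HIT; vc=[12]
#10 0x30→b12/s0 VC-HIT; vc=[8]
#11 0x22→b8/s0 VC-HIT; vc=[12]
#12 0x22→b8/s0 L1-HIT; vc=[12]
#13 0x22→b8/s0 L1-HIT; vc=[12]

VC = [12]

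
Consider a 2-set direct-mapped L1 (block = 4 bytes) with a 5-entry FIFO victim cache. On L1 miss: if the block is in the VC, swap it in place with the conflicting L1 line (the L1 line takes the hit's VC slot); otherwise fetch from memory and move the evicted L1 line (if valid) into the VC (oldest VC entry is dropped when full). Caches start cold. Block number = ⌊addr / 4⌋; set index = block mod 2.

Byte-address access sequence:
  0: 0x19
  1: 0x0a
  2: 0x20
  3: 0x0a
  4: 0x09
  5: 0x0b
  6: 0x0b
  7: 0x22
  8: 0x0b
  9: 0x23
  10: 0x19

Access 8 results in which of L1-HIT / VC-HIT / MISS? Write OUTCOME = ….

#0 0x19→b6/s0 MISS; vc=[]
#1 0xa→b2/s0 MISS; vc=[6]
#2 0x20→b8/s0 MISS; vc=[6,2]
#3 0xa→b2/s0 VC-HIT; vc=[6,8]
#4 0x9→b2/s0 L1-HIT; vc=[6,8]
#5 0xb→b2/s0 L1-HIT; vc=[6,8]
#6 0xb→b2/s0 L1-HIT; vc=[6,8]
#7 0x22→b8/s0 VC-HIT; vc=[6,2]
#8 0xb→b2/s0 VC-HIT; vc=[6,8]
#9 0x23→b8/s0 VC-HIT; vc=[6,2]
#10 0x19→b6/s0 VC-HIT; vc=[8,2]

OUTCOME = VC-HIT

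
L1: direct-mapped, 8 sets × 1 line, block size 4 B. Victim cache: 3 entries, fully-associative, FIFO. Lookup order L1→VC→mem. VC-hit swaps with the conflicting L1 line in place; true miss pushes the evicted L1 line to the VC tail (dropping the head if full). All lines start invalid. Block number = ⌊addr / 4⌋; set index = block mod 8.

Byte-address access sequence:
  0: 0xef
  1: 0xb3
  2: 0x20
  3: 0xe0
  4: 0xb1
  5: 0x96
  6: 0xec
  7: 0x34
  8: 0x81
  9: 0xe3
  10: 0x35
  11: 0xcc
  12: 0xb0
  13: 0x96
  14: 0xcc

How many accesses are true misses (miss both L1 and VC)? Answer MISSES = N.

MISSES = 8

  [0] addr=0xef blk=59 s=3: MISS | VC []
  [1] addr=0xb3 blk=44 s=4: MISS | VC []
  [2] addr=0x20 blk=8 s=0: MISS | VC []
  [3] addr=0xe0 blk=56 s=0: MISS | VC [8]
  [4] addr=0xb1 blk=44 s=4: L1-HIT | VC [8]
  [5] addr=0x96 blk=37 s=5: MISS | VC [8]
  [6] addr=0xec blk=59 s=3: L1-HIT | VC [8]
  [7] addr=0x34 blk=13 s=5: MISS | VC [8, 37]
  [8] addr=0x81 blk=32 s=0: MISS | VC [8, 37, 56]
  [9] addr=0xe3 blk=56 s=0: VC-HIT | VC [8, 37, 32]
  [10] addr=0x35 blk=13 s=5: L1-HIT | VC [8, 37, 32]
  [11] addr=0xcc blk=51 s=3: MISS | VC [37, 32, 59]
  [12] addr=0xb0 blk=44 s=4: L1-HIT | VC [37, 32, 59]
  [13] addr=0x96 blk=37 s=5: VC-HIT | VC [13, 32, 59]
  [14] addr=0xcc blk=51 s=3: L1-HIT | VC [13, 32, 59]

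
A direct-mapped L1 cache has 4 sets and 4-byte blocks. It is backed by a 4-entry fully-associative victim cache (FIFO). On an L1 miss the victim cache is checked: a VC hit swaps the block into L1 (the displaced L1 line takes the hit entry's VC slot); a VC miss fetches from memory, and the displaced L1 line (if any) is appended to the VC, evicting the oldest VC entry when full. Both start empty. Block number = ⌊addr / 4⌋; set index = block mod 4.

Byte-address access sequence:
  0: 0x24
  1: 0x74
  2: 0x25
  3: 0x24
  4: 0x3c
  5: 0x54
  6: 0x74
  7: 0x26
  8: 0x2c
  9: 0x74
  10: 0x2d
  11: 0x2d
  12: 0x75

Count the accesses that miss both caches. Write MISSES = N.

MISSES = 5

0: 0x24 (blk 9, set 1) → MISS  vc=[]
1: 0x74 (blk 29, set 1) → MISS  vc=[9]
2: 0x25 (blk 9, set 1) → VC-HIT  vc=[29]
3: 0x24 (blk 9, set 1) → L1-HIT  vc=[29]
4: 0x3c (blk 15, set 3) → MISS  vc=[29]
5: 0x54 (blk 21, set 1) → MISS  vc=[29, 9]
6: 0x74 (blk 29, set 1) → VC-HIT  vc=[21, 9]
7: 0x26 (blk 9, set 1) → VC-HIT  vc=[21, 29]
8: 0x2c (blk 11, set 3) → MISS  vc=[21, 29, 15]
9: 0x74 (blk 29, set 1) → VC-HIT  vc=[21, 9, 15]
10: 0x2d (blk 11, set 3) → L1-HIT  vc=[21, 9, 15]
11: 0x2d (blk 11, set 3) → L1-HIT  vc=[21, 9, 15]
12: 0x75 (blk 29, set 1) → L1-HIT  vc=[21, 9, 15]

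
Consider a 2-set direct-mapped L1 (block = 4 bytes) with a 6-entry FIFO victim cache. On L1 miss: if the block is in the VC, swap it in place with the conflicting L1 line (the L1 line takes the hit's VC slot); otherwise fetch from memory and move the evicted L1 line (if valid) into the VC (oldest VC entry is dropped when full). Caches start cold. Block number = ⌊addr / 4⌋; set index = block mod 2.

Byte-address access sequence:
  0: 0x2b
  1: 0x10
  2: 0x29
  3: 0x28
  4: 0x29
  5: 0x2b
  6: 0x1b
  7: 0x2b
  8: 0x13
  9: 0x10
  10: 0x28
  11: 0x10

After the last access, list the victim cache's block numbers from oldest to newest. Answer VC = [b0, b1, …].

VC = [10, 6]

#0 0x2b→b10/s0 MISS; vc=[]
#1 0x10→b4/s0 MISS; vc=[10]
#2 0x29→b10/s0 VC-HIT; vc=[4]
#3 0x28→b10/s0 L1-HIT; vc=[4]
#4 0x29→b10/s0 L1-HIT; vc=[4]
#5 0x2b→b10/s0 L1-HIT; vc=[4]
#6 0x1b→b6/s0 MISS; vc=[4,10]
#7 0x2b→b10/s0 VC-HIT; vc=[4,6]
#8 0x13→b4/s0 VC-HIT; vc=[10,6]
#9 0x10→b4/s0 L1-HIT; vc=[10,6]
#10 0x28→b10/s0 VC-HIT; vc=[4,6]
#11 0x10→b4/s0 VC-HIT; vc=[10,6]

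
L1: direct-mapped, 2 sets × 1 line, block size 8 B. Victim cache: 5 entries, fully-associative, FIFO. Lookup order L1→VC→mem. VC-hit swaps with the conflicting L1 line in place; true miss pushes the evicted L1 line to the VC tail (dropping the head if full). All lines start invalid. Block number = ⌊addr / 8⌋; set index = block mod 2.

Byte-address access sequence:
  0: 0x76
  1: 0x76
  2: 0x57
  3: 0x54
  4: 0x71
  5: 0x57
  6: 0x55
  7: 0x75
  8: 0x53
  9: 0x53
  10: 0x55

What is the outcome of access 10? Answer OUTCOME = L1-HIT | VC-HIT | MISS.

  [0] addr=0x76 blk=14 s=0: MISS | VC []
  [1] addr=0x76 blk=14 s=0: L1-HIT | VC []
  [2] addr=0x57 blk=10 s=0: MISS | VC [14]
  [3] addr=0x54 blk=10 s=0: L1-HIT | VC [14]
  [4] addr=0x71 blk=14 s=0: VC-HIT | VC [10]
  [5] addr=0x57 blk=10 s=0: VC-HIT | VC [14]
  [6] addr=0x55 blk=10 s=0: L1-HIT | VC [14]
  [7] addr=0x75 blk=14 s=0: VC-HIT | VC [10]
  [8] addr=0x53 blk=10 s=0: VC-HIT | VC [14]
  [9] addr=0x53 blk=10 s=0: L1-HIT | VC [14]
  [10] addr=0x55 blk=10 s=0: L1-HIT | VC [14]

OUTCOME = L1-HIT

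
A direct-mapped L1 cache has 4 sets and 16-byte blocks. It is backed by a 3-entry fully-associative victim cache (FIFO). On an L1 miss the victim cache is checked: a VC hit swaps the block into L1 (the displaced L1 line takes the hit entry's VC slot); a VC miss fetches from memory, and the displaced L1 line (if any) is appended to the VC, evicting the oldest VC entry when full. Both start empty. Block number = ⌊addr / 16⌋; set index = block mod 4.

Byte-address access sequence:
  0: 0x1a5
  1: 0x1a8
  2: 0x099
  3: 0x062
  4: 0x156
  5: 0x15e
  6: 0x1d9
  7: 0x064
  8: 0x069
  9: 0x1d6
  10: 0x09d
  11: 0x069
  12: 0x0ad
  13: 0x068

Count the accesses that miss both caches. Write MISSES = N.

  [0] addr=0x1a5 blk=26 s=2: MISS | VC []
  [1] addr=0x1a8 blk=26 s=2: L1-HIT | VC []
  [2] addr=0x99 blk=9 s=1: MISS | VC []
  [3] addr=0x62 blk=6 s=2: MISS | VC [26]
  [4] addr=0x156 blk=21 s=1: MISS | VC [26, 9]
  [5] addr=0x15e blk=21 s=1: L1-HIT | VC [26, 9]
  [6] addr=0x1d9 blk=29 s=1: MISS | VC [26, 9, 21]
  [7] addr=0x64 blk=6 s=2: L1-HIT | VC [26, 9, 21]
  [8] addr=0x69 blk=6 s=2: L1-HIT | VC [26, 9, 21]
  [9] addr=0x1d6 blk=29 s=1: L1-HIT | VC [26, 9, 21]
  [10] addr=0x9d blk=9 s=1: VC-HIT | VC [26, 29, 21]
  [11] addr=0x69 blk=6 s=2: L1-HIT | VC [26, 29, 21]
  [12] addr=0xad blk=10 s=2: MISS | VC [29, 21, 6]
  [13] addr=0x68 blk=6 s=2: VC-HIT | VC [29, 21, 10]

MISSES = 6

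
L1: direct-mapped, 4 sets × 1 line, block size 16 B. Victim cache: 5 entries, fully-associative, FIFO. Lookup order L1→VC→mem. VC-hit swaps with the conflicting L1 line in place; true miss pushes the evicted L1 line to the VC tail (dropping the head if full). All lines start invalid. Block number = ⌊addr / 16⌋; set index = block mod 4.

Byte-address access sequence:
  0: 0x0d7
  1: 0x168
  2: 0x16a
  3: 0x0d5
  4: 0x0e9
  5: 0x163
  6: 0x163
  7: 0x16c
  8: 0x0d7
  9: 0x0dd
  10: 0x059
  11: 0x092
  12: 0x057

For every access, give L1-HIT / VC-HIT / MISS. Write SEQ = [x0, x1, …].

SEQ = [MISS, MISS, L1-HIT, L1-HIT, MISS, VC-HIT, L1-HIT, L1-HIT, L1-HIT, L1-HIT, MISS, MISS, VC-HIT]

#0 0xd7→b13/s1 MISS; vc=[]
#1 0x168→b22/s2 MISS; vc=[]
#2 0x16a→b22/s2 L1-HIT; vc=[]
#3 0xd5→b13/s1 L1-HIT; vc=[]
#4 0xe9→b14/s2 MISS; vc=[22]
#5 0x163→b22/s2 VC-HIT; vc=[14]
#6 0x163→b22/s2 L1-HIT; vc=[14]
#7 0x16c→b22/s2 L1-HIT; vc=[14]
#8 0xd7→b13/s1 L1-HIT; vc=[14]
#9 0xdd→b13/s1 L1-HIT; vc=[14]
#10 0x59→b5/s1 MISS; vc=[14,13]
#11 0x92→b9/s1 MISS; vc=[14,13,5]
#12 0x57→b5/s1 VC-HIT; vc=[14,13,9]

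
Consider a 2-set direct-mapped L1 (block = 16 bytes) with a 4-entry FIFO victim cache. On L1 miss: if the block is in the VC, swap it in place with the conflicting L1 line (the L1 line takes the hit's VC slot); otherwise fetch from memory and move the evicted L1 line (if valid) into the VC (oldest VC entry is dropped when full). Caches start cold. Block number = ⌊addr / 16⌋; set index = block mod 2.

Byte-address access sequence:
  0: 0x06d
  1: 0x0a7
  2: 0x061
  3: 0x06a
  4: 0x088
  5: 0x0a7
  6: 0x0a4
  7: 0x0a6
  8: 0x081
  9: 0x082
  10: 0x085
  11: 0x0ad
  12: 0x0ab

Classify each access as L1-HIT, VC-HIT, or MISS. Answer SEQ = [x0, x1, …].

SEQ = [MISS, MISS, VC-HIT, L1-HIT, MISS, VC-HIT, L1-HIT, L1-HIT, VC-HIT, L1-HIT, L1-HIT, VC-HIT, L1-HIT]

0: 0x6d (blk 6, set 0) → MISS  vc=[]
1: 0xa7 (blk 10, set 0) → MISS  vc=[6]
2: 0x61 (blk 6, set 0) → VC-HIT  vc=[10]
3: 0x6a (blk 6, set 0) → L1-HIT  vc=[10]
4: 0x88 (blk 8, set 0) → MISS  vc=[10, 6]
5: 0xa7 (blk 10, set 0) → VC-HIT  vc=[8, 6]
6: 0xa4 (blk 10, set 0) → L1-HIT  vc=[8, 6]
7: 0xa6 (blk 10, set 0) → L1-HIT  vc=[8, 6]
8: 0x81 (blk 8, set 0) → VC-HIT  vc=[10, 6]
9: 0x82 (blk 8, set 0) → L1-HIT  vc=[10, 6]
10: 0x85 (blk 8, set 0) → L1-HIT  vc=[10, 6]
11: 0xad (blk 10, set 0) → VC-HIT  vc=[8, 6]
12: 0xab (blk 10, set 0) → L1-HIT  vc=[8, 6]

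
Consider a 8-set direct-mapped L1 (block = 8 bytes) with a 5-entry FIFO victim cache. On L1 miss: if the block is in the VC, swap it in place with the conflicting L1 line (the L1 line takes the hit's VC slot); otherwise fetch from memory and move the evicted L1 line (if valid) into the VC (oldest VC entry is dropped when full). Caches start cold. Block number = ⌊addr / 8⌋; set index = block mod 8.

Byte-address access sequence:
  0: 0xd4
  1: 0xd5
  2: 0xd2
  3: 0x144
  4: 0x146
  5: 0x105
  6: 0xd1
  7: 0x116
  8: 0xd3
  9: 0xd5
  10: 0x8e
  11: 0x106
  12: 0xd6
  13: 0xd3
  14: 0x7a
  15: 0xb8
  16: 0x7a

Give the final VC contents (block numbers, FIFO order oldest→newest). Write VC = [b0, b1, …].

#0 0xd4→b26/s2 MISS; vc=[]
#1 0xd5→b26/s2 L1-HIT; vc=[]
#2 0xd2→b26/s2 L1-HIT; vc=[]
#3 0x144→b40/s0 MISS; vc=[]
#4 0x146→b40/s0 L1-HIT; vc=[]
#5 0x105→b32/s0 MISS; vc=[40]
#6 0xd1→b26/s2 L1-HIT; vc=[40]
#7 0x116→b34/s2 MISS; vc=[40,26]
#8 0xd3→b26/s2 VC-HIT; vc=[40,34]
#9 0xd5→b26/s2 L1-HIT; vc=[40,34]
#10 0x8e→b17/s1 MISS; vc=[40,34]
#11 0x106→b32/s0 L1-HIT; vc=[40,34]
#12 0xd6→b26/s2 L1-HIT; vc=[40,34]
#13 0xd3→b26/s2 L1-HIT; vc=[40,34]
#14 0x7a→b15/s7 MISS; vc=[40,34]
#15 0xb8→b23/s7 MISS; vc=[40,34,15]
#16 0x7a→b15/s7 VC-HIT; vc=[40,34,23]

VC = [40, 34, 23]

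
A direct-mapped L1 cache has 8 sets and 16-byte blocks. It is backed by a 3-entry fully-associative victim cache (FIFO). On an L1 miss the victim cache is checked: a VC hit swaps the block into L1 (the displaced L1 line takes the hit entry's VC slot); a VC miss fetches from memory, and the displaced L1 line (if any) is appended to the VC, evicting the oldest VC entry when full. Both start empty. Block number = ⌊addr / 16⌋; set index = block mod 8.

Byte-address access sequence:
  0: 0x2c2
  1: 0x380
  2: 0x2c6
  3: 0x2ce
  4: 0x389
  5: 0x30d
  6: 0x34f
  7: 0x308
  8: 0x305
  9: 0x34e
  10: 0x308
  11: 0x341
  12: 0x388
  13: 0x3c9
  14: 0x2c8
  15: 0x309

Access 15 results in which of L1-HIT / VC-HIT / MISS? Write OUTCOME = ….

OUTCOME = VC-HIT

#0 0x2c2→b44/s4 MISS; vc=[]
#1 0x380→b56/s0 MISS; vc=[]
#2 0x2c6→b44/s4 L1-HIT; vc=[]
#3 0x2ce→b44/s4 L1-HIT; vc=[]
#4 0x389→b56/s0 L1-HIT; vc=[]
#5 0x30d→b48/s0 MISS; vc=[56]
#6 0x34f→b52/s4 MISS; vc=[56,44]
#7 0x308→b48/s0 L1-HIT; vc=[56,44]
#8 0x305→b48/s0 L1-HIT; vc=[56,44]
#9 0x34e→b52/s4 L1-HIT; vc=[56,44]
#10 0x308→b48/s0 L1-HIT; vc=[56,44]
#11 0x341→b52/s4 L1-HIT; vc=[56,44]
#12 0x388→b56/s0 VC-HIT; vc=[48,44]
#13 0x3c9→b60/s4 MISS; vc=[48,44,52]
#14 0x2c8→b44/s4 VC-HIT; vc=[48,60,52]
#15 0x309→b48/s0 VC-HIT; vc=[56,60,52]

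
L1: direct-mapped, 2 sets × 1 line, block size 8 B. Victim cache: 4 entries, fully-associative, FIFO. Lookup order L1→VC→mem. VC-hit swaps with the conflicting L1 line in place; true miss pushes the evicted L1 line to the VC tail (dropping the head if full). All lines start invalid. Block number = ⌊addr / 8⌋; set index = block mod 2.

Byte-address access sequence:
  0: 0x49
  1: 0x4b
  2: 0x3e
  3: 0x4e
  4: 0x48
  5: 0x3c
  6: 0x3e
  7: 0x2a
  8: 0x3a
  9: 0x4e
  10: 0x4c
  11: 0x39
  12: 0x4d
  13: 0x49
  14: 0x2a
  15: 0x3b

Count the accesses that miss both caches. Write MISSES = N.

MISSES = 3

  [0] addr=0x49 blk=9 s=1: MISS | VC []
  [1] addr=0x4b blk=9 s=1: L1-HIT | VC []
  [2] addr=0x3e blk=7 s=1: MISS | VC [9]
  [3] addr=0x4e blk=9 s=1: VC-HIT | VC [7]
  [4] addr=0x48 blk=9 s=1: L1-HIT | VC [7]
  [5] addr=0x3c blk=7 s=1: VC-HIT | VC [9]
  [6] addr=0x3e blk=7 s=1: L1-HIT | VC [9]
  [7] addr=0x2a blk=5 s=1: MISS | VC [9, 7]
  [8] addr=0x3a blk=7 s=1: VC-HIT | VC [9, 5]
  [9] addr=0x4e blk=9 s=1: VC-HIT | VC [7, 5]
  [10] addr=0x4c blk=9 s=1: L1-HIT | VC [7, 5]
  [11] addr=0x39 blk=7 s=1: VC-HIT | VC [9, 5]
  [12] addr=0x4d blk=9 s=1: VC-HIT | VC [7, 5]
  [13] addr=0x49 blk=9 s=1: L1-HIT | VC [7, 5]
  [14] addr=0x2a blk=5 s=1: VC-HIT | VC [7, 9]
  [15] addr=0x3b blk=7 s=1: VC-HIT | VC [5, 9]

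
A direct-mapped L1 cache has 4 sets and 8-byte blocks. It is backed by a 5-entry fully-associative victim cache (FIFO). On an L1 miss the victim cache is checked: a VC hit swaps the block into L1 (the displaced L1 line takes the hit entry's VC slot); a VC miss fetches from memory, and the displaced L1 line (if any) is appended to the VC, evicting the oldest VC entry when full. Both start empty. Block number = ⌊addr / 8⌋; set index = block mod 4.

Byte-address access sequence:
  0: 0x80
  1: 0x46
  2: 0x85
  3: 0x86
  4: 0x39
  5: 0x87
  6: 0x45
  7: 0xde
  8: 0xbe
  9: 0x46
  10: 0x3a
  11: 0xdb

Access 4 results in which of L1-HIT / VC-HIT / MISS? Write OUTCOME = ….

#0 0x80→b16/s0 MISS; vc=[]
#1 0x46→b8/s0 MISS; vc=[16]
#2 0x85→b16/s0 VC-HIT; vc=[8]
#3 0x86→b16/s0 L1-HIT; vc=[8]
#4 0x39→b7/s3 MISS; vc=[8]
#5 0x87→b16/s0 L1-HIT; vc=[8]
#6 0x45→b8/s0 VC-HIT; vc=[16]
#7 0xde→b27/s3 MISS; vc=[16,7]
#8 0xbe→b23/s3 MISS; vc=[16,7,27]
#9 0x46→b8/s0 L1-HIT; vc=[16,7,27]
#10 0x3a→b7/s3 VC-HIT; vc=[16,23,27]
#11 0xdb→b27/s3 VC-HIT; vc=[16,23,7]

OUTCOME = MISS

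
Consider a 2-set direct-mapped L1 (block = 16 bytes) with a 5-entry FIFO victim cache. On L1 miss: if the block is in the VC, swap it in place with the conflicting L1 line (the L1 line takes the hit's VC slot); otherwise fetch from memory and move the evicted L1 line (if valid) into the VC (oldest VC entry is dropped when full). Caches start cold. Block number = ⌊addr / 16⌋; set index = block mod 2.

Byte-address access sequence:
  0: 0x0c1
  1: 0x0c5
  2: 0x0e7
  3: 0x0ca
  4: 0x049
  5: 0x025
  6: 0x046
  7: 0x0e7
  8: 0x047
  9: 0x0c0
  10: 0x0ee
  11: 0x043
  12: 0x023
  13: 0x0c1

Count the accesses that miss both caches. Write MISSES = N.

MISSES = 4

  [0] addr=0xc1 blk=12 s=0: MISS | VC []
  [1] addr=0xc5 blk=12 s=0: L1-HIT | VC []
  [2] addr=0xe7 blk=14 s=0: MISS | VC [12]
  [3] addr=0xca blk=12 s=0: VC-HIT | VC [14]
  [4] addr=0x49 blk=4 s=0: MISS | VC [14, 12]
  [5] addr=0x25 blk=2 s=0: MISS | VC [14, 12, 4]
  [6] addr=0x46 blk=4 s=0: VC-HIT | VC [14, 12, 2]
  [7] addr=0xe7 blk=14 s=0: VC-HIT | VC [4, 12, 2]
  [8] addr=0x47 blk=4 s=0: VC-HIT | VC [14, 12, 2]
  [9] addr=0xc0 blk=12 s=0: VC-HIT | VC [14, 4, 2]
  [10] addr=0xee blk=14 s=0: VC-HIT | VC [12, 4, 2]
  [11] addr=0x43 blk=4 s=0: VC-HIT | VC [12, 14, 2]
  [12] addr=0x23 blk=2 s=0: VC-HIT | VC [12, 14, 4]
  [13] addr=0xc1 blk=12 s=0: VC-HIT | VC [2, 14, 4]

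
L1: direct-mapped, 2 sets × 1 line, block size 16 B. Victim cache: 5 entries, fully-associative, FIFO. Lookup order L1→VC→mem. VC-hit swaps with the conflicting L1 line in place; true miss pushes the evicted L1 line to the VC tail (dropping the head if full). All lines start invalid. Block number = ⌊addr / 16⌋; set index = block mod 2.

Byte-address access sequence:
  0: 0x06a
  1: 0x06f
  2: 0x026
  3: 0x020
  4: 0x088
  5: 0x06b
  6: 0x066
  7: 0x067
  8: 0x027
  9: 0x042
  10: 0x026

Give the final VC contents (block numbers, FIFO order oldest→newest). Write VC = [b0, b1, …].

0: 0x6a (blk 6, set 0) → MISS  vc=[]
1: 0x6f (blk 6, set 0) → L1-HIT  vc=[]
2: 0x26 (blk 2, set 0) → MISS  vc=[6]
3: 0x20 (blk 2, set 0) → L1-HIT  vc=[6]
4: 0x88 (blk 8, set 0) → MISS  vc=[6, 2]
5: 0x6b (blk 6, set 0) → VC-HIT  vc=[8, 2]
6: 0x66 (blk 6, set 0) → L1-HIT  vc=[8, 2]
7: 0x67 (blk 6, set 0) → L1-HIT  vc=[8, 2]
8: 0x27 (blk 2, set 0) → VC-HIT  vc=[8, 6]
9: 0x42 (blk 4, set 0) → MISS  vc=[8, 6, 2]
10: 0x26 (blk 2, set 0) → VC-HIT  vc=[8, 6, 4]

VC = [8, 6, 4]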